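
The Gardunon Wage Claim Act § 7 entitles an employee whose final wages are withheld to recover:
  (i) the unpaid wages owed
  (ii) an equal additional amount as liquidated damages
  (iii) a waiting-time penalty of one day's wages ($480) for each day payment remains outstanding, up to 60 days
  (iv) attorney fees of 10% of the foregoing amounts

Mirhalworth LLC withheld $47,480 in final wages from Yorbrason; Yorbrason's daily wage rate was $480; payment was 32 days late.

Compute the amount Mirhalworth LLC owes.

Liquidated damages (equal amount): $47,480
Penalty days: min(32, 60) = 32
Waiting-time penalty: 32 × $480 = $15,360
Subtotal: $47,480 + $47,480 + $15,360 = $110,320
Attorney fees: 10% of $110,320 = $11,032
Total award: $110,320 + $11,032 = $121,352

$121,352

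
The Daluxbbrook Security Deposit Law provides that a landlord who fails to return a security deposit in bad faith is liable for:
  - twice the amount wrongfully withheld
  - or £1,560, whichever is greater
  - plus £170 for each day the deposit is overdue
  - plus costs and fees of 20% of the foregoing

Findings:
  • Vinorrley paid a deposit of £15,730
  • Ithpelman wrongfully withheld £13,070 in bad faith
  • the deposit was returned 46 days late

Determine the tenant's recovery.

Doubled: 2 × £13,070 = £26,140
Minimum £1,560: £26,140 meets the minimum, no increase.
Late-return penalty: 46 × £170 = £7,820
Damages plus late penalty: £26,140 + £7,820 = £33,960
Costs and fees: 20% of £33,960 = £6,792
Total recovery: £33,960 + £6,792 = £40,752

£40,752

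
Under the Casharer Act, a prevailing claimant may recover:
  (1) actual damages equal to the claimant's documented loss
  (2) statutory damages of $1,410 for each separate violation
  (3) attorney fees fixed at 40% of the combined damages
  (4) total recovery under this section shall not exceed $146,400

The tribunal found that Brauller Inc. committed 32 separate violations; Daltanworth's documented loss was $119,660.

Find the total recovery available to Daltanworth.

Statutory damages: 32 × $1,410 = $45,120
Combined damages: $119,660 + $45,120 = $164,780
Attorney fees: 40% of $164,780 = $65,912
Total before cap: $164,780 + $65,912 = $230,692
Cap at $146,400: $230,692 exceeds the cap → $146,400

$146,400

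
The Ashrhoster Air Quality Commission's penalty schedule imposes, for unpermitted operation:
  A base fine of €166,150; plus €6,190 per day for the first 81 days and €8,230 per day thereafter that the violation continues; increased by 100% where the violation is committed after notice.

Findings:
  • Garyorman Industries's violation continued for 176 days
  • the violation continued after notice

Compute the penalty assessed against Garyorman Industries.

First 81 days: 81 × €6,190 = €501,390
Remaining days: (176 − 81) × €8,230 = €781,850
Per-day component: €501,390 + €781,850 = €1,283,240
Base plus per-day: €166,150 + €1,283,240 = €1,449,390
Enhancement: 100% of €1,449,390 = €1,449,390
Enhanced fine: €1,449,390 + €1,449,390 = €2,898,780

Civil penalty: €2,898,780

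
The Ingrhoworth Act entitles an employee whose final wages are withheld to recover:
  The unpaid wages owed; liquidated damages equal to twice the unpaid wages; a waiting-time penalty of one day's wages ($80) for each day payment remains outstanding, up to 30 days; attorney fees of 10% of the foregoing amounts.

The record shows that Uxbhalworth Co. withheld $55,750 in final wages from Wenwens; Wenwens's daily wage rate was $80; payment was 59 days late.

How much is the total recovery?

$186,615

Doubled: 2 × $55,750 = $111,500
Penalty days: min(59, 30) = 30
Waiting-time penalty: 30 × $80 = $2,400
Subtotal: $55,750 + $111,500 + $2,400 = $169,650
Attorney fees: 10% of $169,650 = $16,965
Total award: $169,650 + $16,965 = $186,615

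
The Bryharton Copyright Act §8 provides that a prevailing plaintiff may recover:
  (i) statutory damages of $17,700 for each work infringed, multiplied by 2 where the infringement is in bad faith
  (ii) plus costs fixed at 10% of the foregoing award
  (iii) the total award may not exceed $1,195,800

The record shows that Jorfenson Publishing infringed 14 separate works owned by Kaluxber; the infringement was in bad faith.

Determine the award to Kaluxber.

Statutory damages: 14 × $17,700 = $247,800
Doubled: 2 × $247,800 = $495,600
Costs: 10% of $495,600 = $49,560
Award plus costs: $495,600 + $49,560 = $545,160
Cap at $1,195,800: $545,160 is within the cap, no reduction.

$545,160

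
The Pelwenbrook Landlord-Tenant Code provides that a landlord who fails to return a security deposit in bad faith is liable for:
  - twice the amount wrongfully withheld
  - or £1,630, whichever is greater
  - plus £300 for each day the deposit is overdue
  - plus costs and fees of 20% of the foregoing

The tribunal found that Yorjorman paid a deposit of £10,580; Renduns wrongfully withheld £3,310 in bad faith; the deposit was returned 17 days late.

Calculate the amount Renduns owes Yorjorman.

Doubled: 2 × £3,310 = £6,620
Minimum £1,630: £6,620 meets the minimum, no increase.
Late-return penalty: 17 × £300 = £5,100
Damages plus late penalty: £6,620 + £5,100 = £11,720
Costs and fees: 20% of £11,720 = £2,344
Total recovery: £11,720 + £2,344 = £14,064

£14,064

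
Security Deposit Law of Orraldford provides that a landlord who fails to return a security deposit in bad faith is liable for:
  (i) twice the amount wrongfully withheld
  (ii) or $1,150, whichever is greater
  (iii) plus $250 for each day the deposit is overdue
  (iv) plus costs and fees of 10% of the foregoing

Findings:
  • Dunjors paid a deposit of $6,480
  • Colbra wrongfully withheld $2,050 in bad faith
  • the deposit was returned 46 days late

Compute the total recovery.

Doubled: 2 × $2,050 = $4,100
Minimum $1,150: $4,100 meets the minimum, no increase.
Late-return penalty: 46 × $250 = $11,500
Damages plus late penalty: $4,100 + $11,500 = $15,600
Costs and fees: 10% of $15,600 = $1,560
Total recovery: $15,600 + $1,560 = $17,160

$17,160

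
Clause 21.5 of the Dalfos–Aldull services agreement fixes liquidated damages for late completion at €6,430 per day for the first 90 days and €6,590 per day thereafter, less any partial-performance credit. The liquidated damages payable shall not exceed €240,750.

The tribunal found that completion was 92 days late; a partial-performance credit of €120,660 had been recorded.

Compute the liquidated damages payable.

First 90 days: 90 × €6,430 = €578,700
Remaining days: (92 − 90) × €6,590 = €13,180
Accrued per-day damages: €578,700 + €13,180 = €591,880
Less partial-performance credit: €591,880 − €120,660 = €471,220
Cap at €240,750: €471,220 exceeds the cap → €240,750

€240,750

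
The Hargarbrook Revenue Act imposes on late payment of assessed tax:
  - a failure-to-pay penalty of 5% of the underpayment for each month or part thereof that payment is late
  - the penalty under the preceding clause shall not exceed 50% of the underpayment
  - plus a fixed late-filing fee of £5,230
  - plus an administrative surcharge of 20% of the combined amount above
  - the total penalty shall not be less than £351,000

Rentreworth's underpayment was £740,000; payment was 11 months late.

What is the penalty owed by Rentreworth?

£450,276

Accrued rate: 5% × 11 = 55%, capped at 50% → 50%
Failure-to-pay penalty: 50% of £740,000 = £370,000
Penalty before surcharge: £370,000 + £5,230 = £375,230
Administrative surcharge: 20% of £375,230 = £75,046
Total penalty: £375,230 + £75,046 = £450,276
Minimum £351,000: £450,276 meets the minimum, no increase.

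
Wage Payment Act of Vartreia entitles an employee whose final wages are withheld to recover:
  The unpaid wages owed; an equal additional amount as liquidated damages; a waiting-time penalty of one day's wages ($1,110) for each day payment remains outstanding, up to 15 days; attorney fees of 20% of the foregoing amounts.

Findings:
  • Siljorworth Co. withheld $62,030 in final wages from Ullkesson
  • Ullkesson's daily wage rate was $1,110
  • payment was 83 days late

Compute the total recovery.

$168,852

Liquidated damages (equal amount): $62,030
Penalty days: min(83, 15) = 15
Waiting-time penalty: 15 × $1,110 = $16,650
Subtotal: $62,030 + $62,030 + $16,650 = $140,710
Attorney fees: 20% of $140,710 = $28,142
Total award: $140,710 + $28,142 = $168,852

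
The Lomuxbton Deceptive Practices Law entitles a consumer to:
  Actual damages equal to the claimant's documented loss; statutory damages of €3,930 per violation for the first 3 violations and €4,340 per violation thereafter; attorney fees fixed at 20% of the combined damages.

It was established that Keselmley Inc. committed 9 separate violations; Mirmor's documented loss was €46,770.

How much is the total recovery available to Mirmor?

First 3 violations: 3 × €3,930 = €11,790
Remaining violations: (9 − 3) × €4,340 = €26,040
Statutory damages: €11,790 + €26,040 = €37,830
Combined damages: €46,770 + €37,830 = €84,600
Attorney fees: 20% of €84,600 = €16,920
Total recovery: €84,600 + €16,920 = €101,520

€101,520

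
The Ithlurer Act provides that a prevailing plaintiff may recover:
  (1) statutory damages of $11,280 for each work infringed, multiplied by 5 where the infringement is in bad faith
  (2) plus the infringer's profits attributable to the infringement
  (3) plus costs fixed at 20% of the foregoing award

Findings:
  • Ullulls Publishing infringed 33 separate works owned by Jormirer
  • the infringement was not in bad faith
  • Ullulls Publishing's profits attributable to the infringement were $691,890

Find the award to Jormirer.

$1,276,956

Statutory damages: 33 × $11,280 = $372,240
Infringement not in bad faith: no ×5 enhancement.
Combined award: $372,240 + $691,890 = $1,064,130
Costs: 20% of $1,064,130 = $212,826
Award plus costs: $1,064,130 + $212,826 = $1,276,956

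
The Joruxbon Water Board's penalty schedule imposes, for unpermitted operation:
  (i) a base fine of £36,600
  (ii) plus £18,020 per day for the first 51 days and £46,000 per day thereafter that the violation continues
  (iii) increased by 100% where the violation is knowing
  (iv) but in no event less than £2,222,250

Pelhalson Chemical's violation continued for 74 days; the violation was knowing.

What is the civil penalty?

First 51 days: 51 × £18,020 = £919,020
Remaining days: (74 − 51) × £46,000 = £1,058,000
Per-day component: £919,020 + £1,058,000 = £1,977,020
Base plus per-day: £36,600 + £1,977,020 = £2,013,620
Enhancement: 100% of £2,013,620 = £2,013,620
Enhanced fine: £2,013,620 + £2,013,620 = £4,027,240
Minimum £2,222,250: £4,027,240 meets the minimum, no increase.

£4,027,240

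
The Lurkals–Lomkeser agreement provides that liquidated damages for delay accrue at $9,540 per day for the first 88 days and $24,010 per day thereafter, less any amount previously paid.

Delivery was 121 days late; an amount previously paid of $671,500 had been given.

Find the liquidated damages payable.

First 88 days: 88 × $9,540 = $839,520
Remaining days: (121 − 88) × $24,010 = $792,330
Accrued per-day damages: $839,520 + $792,330 = $1,631,850
Less amount previously paid: $1,631,850 − $671,500 = $960,350

$960,350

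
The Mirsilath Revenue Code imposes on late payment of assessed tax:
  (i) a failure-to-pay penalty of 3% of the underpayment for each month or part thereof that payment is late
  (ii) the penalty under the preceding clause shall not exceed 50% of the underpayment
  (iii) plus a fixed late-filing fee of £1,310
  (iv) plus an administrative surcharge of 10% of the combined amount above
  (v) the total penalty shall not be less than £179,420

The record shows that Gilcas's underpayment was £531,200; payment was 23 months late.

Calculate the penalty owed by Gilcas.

Penalty: £293,601

Accrued rate: 3% × 23 = 69%, capped at 50% → 50%
Failure-to-pay penalty: 50% of £531,200 = £265,600
Penalty before surcharge: £265,600 + £1,310 = £266,910
Administrative surcharge: 10% of £266,910 = £26,691
Total penalty: £266,910 + £26,691 = £293,601
Minimum £179,420: £293,601 meets the minimum, no increase.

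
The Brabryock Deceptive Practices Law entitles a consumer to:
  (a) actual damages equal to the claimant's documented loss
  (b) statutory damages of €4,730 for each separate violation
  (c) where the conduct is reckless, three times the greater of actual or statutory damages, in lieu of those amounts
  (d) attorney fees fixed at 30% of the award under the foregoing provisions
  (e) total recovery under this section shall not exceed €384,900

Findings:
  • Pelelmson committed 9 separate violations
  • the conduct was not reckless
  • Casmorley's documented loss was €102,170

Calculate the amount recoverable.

€188,162

Statutory damages: 9 × €4,730 = €42,570
Conduct not reckless: the in-lieu enhancement does not apply.
Actual plus statutory damages: €102,170 + €42,570 = €144,740
Attorney fees: 30% of €144,740 = €43,422
Total before cap: €144,740 + €43,422 = €188,162
Cap at €384,900: €188,162 is within the cap, no reduction.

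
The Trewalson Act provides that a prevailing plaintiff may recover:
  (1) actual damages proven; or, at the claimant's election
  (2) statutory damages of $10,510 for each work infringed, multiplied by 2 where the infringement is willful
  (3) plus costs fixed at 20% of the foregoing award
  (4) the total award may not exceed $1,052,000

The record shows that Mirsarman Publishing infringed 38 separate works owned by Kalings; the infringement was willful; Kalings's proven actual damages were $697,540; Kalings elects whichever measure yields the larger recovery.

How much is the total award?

Statutory damages: 38 × $10,510 = $399,380
Doubled: 2 × $399,380 = $798,760
Greater of actual damages ($697,540) or enhanced statutory damages ($798,760): $798,760
Costs: 20% of $798,760 = $159,752
Award plus costs: $798,760 + $159,752 = $958,512
Cap at $1,052,000: $958,512 is within the cap, no reduction.

$958,512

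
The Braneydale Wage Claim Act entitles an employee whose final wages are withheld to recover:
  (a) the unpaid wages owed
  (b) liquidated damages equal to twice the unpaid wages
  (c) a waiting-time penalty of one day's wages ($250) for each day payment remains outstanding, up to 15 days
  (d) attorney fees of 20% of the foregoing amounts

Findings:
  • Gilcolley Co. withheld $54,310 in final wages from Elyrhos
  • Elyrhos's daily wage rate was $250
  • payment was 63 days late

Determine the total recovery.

$200,016

Doubled: 2 × $54,310 = $108,620
Penalty days: min(63, 15) = 15
Waiting-time penalty: 15 × $250 = $3,750
Subtotal: $54,310 + $108,620 + $3,750 = $166,680
Attorney fees: 20% of $166,680 = $33,336
Total award: $166,680 + $33,336 = $200,016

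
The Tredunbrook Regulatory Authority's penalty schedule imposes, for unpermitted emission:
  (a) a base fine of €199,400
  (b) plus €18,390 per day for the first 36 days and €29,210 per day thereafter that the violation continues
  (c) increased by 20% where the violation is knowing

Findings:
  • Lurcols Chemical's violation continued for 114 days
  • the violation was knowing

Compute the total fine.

First 36 days: 36 × €18,390 = €662,040
Remaining days: (114 − 36) × €29,210 = €2,278,380
Per-day component: €662,040 + €2,278,380 = €2,940,420
Base plus per-day: €199,400 + €2,940,420 = €3,139,820
Enhancement: 20% of €3,139,820 = €627,964
Enhanced fine: €3,139,820 + €627,964 = €3,767,784

€3,767,784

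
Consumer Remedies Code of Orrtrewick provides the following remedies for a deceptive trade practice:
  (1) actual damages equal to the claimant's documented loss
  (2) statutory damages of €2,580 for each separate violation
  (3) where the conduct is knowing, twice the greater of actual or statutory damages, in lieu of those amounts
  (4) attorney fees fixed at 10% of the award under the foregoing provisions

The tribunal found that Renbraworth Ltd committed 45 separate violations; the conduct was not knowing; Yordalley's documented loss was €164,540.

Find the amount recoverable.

Total recovery: €308,704

Statutory damages: 45 × €2,580 = €116,100
Conduct not knowing: the in-lieu enhancement does not apply.
Actual plus statutory damages: €164,540 + €116,100 = €280,640
Attorney fees: 10% of €280,640 = €28,064
Total recovery: €280,640 + €28,064 = €308,704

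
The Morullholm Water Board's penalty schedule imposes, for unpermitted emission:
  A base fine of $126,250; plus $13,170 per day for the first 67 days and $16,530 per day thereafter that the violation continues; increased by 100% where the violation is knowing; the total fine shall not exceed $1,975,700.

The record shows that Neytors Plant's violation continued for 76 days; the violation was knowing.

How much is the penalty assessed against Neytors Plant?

$1,975,700

First 67 days: 67 × $13,170 = $882,390
Remaining days: (76 − 67) × $16,530 = $148,770
Per-day component: $882,390 + $148,770 = $1,031,160
Base plus per-day: $126,250 + $1,031,160 = $1,157,410
Enhancement: 100% of $1,157,410 = $1,157,410
Enhanced fine: $1,157,410 + $1,157,410 = $2,314,820
Cap at $1,975,700: $2,314,820 exceeds the cap → $1,975,700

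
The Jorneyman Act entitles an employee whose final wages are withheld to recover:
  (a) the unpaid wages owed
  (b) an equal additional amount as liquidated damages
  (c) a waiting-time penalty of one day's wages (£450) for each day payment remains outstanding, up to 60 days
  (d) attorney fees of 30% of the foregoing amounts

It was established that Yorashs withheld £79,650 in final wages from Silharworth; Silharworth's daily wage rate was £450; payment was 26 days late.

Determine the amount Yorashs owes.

Liquidated damages (equal amount): £79,650
Penalty days: min(26, 60) = 26
Waiting-time penalty: 26 × £450 = £11,700
Subtotal: £79,650 + £79,650 + £11,700 = £171,000
Attorney fees: 30% of £171,000 = £51,300
Total award: £171,000 + £51,300 = £222,300

£222,300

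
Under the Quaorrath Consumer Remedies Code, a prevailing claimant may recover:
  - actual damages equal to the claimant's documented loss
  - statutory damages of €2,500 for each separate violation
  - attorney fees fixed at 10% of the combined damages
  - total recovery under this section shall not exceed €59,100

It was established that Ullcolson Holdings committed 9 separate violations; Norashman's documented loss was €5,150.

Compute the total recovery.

Statutory damages: 9 × €2,500 = €22,500
Combined damages: €5,150 + €22,500 = €27,650
Attorney fees: 10% of €27,650 = €2,765
Total before cap: €27,650 + €2,765 = €30,415
Cap at €59,100: €30,415 is within the cap, no reduction.

€30,415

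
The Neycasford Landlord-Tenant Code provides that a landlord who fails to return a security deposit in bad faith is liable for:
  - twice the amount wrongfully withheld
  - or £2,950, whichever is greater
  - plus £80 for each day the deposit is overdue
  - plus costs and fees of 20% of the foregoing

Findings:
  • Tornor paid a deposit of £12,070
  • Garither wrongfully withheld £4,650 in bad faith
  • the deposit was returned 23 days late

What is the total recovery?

Doubled: 2 × £4,650 = £9,300
Minimum £2,950: £9,300 meets the minimum, no increase.
Late-return penalty: 23 × £80 = £1,840
Damages plus late penalty: £9,300 + £1,840 = £11,140
Costs and fees: 20% of £11,140 = £2,228
Total recovery: £11,140 + £2,228 = £13,368

£13,368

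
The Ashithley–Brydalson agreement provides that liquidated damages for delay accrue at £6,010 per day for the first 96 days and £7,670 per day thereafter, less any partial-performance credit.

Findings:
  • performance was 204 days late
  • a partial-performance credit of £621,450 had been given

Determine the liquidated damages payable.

£783,870

First 96 days: 96 × £6,010 = £576,960
Remaining days: (204 − 96) × £7,670 = £828,360
Accrued per-day damages: £576,960 + £828,360 = £1,405,320
Less partial-performance credit: £1,405,320 − £621,450 = £783,870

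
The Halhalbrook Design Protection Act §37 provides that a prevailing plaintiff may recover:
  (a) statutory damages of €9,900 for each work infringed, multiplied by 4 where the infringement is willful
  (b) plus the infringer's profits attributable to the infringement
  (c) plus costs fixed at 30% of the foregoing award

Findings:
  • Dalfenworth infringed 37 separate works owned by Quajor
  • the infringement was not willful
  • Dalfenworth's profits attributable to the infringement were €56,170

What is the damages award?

€549,211

Statutory damages: 37 × €9,900 = €366,300
Infringement not willful: no ×4 enhancement.
Combined award: €366,300 + €56,170 = €422,470
Costs: 30% of €422,470 = €126,741
Award plus costs: €422,470 + €126,741 = €549,211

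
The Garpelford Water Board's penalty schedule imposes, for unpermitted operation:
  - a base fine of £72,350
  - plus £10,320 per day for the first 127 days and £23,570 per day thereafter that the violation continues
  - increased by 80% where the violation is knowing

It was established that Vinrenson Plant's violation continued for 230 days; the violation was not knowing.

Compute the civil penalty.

First 127 days: 127 × £10,320 = £1,310,640
Remaining days: (230 − 127) × £23,570 = £2,427,710
Per-day component: £1,310,640 + £2,427,710 = £3,738,350
Base plus per-day: £72,350 + £3,738,350 = £3,810,700
The violation was not knowing: no 80% increase.

£3,810,700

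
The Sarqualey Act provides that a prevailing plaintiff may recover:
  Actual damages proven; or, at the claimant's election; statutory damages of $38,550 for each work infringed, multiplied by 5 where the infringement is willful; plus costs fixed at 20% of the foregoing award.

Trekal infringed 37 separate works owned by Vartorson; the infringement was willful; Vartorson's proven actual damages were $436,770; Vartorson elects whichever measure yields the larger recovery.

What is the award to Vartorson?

Statutory damages: 37 × $38,550 = $1,426,350
Multiplied by 5: 5 × $1,426,350 = $7,131,750
Greater of actual damages ($436,770) or enhanced statutory damages ($7,131,750): $7,131,750
Costs: 20% of $7,131,750 = $1,426,350
Award plus costs: $7,131,750 + $1,426,350 = $8,558,100

$8,558,100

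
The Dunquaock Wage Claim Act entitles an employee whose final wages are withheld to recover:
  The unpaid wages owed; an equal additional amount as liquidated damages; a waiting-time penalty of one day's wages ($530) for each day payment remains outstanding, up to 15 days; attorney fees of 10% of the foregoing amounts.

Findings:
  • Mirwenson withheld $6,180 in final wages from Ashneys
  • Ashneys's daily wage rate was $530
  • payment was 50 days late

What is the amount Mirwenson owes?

Liquidated damages (equal amount): $6,180
Penalty days: min(50, 15) = 15
Waiting-time penalty: 15 × $530 = $7,950
Subtotal: $6,180 + $6,180 + $7,950 = $20,310
Attorney fees: 10% of $20,310 = $2,031
Total award: $20,310 + $2,031 = $22,341

Total award: $22,341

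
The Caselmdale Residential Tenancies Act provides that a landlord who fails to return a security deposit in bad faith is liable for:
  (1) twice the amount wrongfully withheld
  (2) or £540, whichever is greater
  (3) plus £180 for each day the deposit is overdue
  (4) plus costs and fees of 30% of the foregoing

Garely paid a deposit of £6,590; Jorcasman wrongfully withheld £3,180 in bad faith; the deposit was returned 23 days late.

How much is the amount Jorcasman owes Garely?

Doubled: 2 × £3,180 = £6,360
Minimum £540: £6,360 meets the minimum, no increase.
Late-return penalty: 23 × £180 = £4,140
Damages plus late penalty: £6,360 + £4,140 = £10,500
Costs and fees: 30% of £10,500 = £3,150
Total recovery: £10,500 + £3,150 = £13,650

£13,650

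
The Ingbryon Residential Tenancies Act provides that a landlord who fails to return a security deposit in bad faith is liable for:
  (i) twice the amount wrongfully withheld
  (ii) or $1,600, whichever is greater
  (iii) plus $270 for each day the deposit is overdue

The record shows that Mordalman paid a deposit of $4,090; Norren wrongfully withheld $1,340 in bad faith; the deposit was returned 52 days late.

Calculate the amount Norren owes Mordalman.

Doubled: 2 × $1,340 = $2,680
Minimum $1,600: $2,680 meets the minimum, no increase.
Late-return penalty: 52 × $270 = $14,040
Damages plus late penalty: $2,680 + $14,040 = $16,720

$16,720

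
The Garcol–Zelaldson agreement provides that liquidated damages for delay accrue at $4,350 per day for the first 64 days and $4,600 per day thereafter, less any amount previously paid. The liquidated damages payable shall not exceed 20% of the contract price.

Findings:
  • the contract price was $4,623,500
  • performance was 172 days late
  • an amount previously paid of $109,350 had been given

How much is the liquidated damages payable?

First 64 days: 64 × $4,350 = $278,400
Remaining days: (172 − 64) × $4,600 = $496,800
Accrued per-day damages: $278,400 + $496,800 = $775,200
Less amount previously paid: $775,200 − $109,350 = $665,850
Cap: 20% of $4,623,500 = $924,700
Cap at $924,700: $665,850 is within the cap, no reduction.

$665,850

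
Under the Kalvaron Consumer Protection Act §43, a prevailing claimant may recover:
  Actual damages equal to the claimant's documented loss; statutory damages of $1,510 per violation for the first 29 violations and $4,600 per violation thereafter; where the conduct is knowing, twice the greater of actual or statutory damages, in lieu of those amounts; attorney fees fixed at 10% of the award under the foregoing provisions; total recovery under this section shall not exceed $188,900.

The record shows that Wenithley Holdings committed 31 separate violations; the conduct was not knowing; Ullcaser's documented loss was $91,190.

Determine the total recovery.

First 29 violations: 29 × $1,510 = $43,790
Remaining violations: (31 − 29) × $4,600 = $9,200
Statutory damages: $43,790 + $9,200 = $52,990
Conduct not knowing: the in-lieu enhancement does not apply.
Actual plus statutory damages: $91,190 + $52,990 = $144,180
Attorney fees: 10% of $144,180 = $14,418
Total before cap: $144,180 + $14,418 = $158,598
Cap at $188,900: $158,598 is within the cap, no reduction.

$158,598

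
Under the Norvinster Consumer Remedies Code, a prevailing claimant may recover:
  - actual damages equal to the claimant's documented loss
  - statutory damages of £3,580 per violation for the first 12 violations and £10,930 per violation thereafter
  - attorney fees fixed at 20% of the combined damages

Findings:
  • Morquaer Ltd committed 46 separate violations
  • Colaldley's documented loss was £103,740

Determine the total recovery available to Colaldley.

First 12 violations: 12 × £3,580 = £42,960
Remaining violations: (46 − 12) × £10,930 = £371,620
Statutory damages: £42,960 + £371,620 = £414,580
Combined damages: £103,740 + £414,580 = £518,320
Attorney fees: 20% of £518,320 = £103,664
Total recovery: £518,320 + £103,664 = £621,984

Total recovery: £621,984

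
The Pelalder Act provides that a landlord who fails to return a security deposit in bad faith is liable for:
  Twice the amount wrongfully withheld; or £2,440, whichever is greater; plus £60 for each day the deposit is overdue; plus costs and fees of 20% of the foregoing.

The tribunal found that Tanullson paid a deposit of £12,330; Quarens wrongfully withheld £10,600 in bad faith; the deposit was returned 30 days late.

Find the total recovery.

£27,600

Doubled: 2 × £10,600 = £21,200
Minimum £2,440: £21,200 meets the minimum, no increase.
Late-return penalty: 30 × £60 = £1,800
Damages plus late penalty: £21,200 + £1,800 = £23,000
Costs and fees: 20% of £23,000 = £4,600
Total recovery: £23,000 + £4,600 = £27,600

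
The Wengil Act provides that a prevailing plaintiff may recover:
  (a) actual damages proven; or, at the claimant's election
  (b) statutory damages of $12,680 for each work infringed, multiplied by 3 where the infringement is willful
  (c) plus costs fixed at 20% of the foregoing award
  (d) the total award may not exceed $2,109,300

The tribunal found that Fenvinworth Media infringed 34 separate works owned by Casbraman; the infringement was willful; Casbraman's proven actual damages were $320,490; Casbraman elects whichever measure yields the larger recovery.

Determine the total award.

$1,552,032

Statutory damages: 34 × $12,680 = $431,120
Trebled: 3 × $431,120 = $1,293,360
Greater of actual damages ($320,490) or enhanced statutory damages ($1,293,360): $1,293,360
Costs: 20% of $1,293,360 = $258,672
Award plus costs: $1,293,360 + $258,672 = $1,552,032
Cap at $2,109,300: $1,552,032 is within the cap, no reduction.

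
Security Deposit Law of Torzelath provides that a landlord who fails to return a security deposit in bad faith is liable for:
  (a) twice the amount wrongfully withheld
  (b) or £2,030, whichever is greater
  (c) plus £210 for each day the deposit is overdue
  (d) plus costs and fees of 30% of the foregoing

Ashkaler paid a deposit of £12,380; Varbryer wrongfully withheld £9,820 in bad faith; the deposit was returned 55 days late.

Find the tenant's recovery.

Doubled: 2 × £9,820 = £19,640
Minimum £2,030: £19,640 meets the minimum, no increase.
Late-return penalty: 55 × £210 = £11,550
Damages plus late penalty: £19,640 + £11,550 = £31,190
Costs and fees: 30% of £31,190 = £9,357
Total recovery: £31,190 + £9,357 = £40,547

£40,547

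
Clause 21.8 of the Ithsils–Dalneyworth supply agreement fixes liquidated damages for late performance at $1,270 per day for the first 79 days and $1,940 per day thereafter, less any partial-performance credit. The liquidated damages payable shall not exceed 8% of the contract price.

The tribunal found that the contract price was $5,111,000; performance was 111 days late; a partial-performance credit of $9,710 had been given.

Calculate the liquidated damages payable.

First 79 days: 79 × $1,270 = $100,330
Remaining days: (111 − 79) × $1,940 = $62,080
Accrued per-day damages: $100,330 + $62,080 = $162,410
Less partial-performance credit: $162,410 − $9,710 = $152,700
Cap: 8% of $5,111,000 = $408,880
Cap at $408,880: $152,700 is within the cap, no reduction.

$152,700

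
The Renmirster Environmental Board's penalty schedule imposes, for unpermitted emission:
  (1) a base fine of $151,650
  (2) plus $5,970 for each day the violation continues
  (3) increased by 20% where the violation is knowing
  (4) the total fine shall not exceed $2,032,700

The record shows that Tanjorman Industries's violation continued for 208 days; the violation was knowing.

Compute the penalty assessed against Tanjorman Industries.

$1,672,092

Per-day component: 208 × $5,970 = $1,241,760
Base plus per-day: $151,650 + $1,241,760 = $1,393,410
Enhancement: 20% of $1,393,410 = $278,682
Enhanced fine: $1,393,410 + $278,682 = $1,672,092
Cap at $2,032,700: $1,672,092 is within the cap, no reduction.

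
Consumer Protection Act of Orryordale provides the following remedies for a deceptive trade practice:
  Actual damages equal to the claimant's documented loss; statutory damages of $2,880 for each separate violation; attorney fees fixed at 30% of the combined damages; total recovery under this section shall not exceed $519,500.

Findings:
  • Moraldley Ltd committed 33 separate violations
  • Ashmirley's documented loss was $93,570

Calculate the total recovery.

Statutory damages: 33 × $2,880 = $95,040
Combined damages: $93,570 + $95,040 = $188,610
Attorney fees: 30% of $188,610 = $56,583
Total before cap: $188,610 + $56,583 = $245,193
Cap at $519,500: $245,193 is within the cap, no reduction.

$245,193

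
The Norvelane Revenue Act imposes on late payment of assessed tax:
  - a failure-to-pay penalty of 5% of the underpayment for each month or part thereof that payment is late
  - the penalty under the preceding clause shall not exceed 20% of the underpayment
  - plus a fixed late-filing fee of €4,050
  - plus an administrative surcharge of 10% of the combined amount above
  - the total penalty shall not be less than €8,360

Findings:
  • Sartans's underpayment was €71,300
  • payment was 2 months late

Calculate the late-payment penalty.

Accrued rate: 5% × 2 = 10%, capped at 20% → 10%
Failure-to-pay penalty: 10% of €71,300 = €7,130
Penalty before surcharge: €7,130 + €4,050 = €11,180
Administrative surcharge: 10% of €11,180 = €1,118
Total penalty: €11,180 + €1,118 = €12,298
Minimum €8,360: €12,298 meets the minimum, no increase.

€12,298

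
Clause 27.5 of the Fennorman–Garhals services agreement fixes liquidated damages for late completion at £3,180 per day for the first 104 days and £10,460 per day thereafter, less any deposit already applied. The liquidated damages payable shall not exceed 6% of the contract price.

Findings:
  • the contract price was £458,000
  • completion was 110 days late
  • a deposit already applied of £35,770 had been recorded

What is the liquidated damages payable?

First 104 days: 104 × £3,180 = £330,720
Remaining days: (110 − 104) × £10,460 = £62,760
Accrued per-day damages: £330,720 + £62,760 = £393,480
Less deposit already applied: £393,480 − £35,770 = £357,710
Cap: 6% of £458,000 = £27,480
Cap at £27,480: £357,710 exceeds the cap → £27,480

£27,480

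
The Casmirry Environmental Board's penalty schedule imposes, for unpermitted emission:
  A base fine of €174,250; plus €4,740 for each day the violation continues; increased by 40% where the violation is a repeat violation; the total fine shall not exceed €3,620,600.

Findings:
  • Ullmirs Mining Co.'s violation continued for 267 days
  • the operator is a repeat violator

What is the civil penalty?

Per-day component: 267 × €4,740 = €1,265,580
Base plus per-day: €174,250 + €1,265,580 = €1,439,830
Enhancement: 40% of €1,439,830 = €575,932
Enhanced fine: €1,439,830 + €575,932 = €2,015,762
Cap at €3,620,600: €2,015,762 is within the cap, no reduction.

€2,015,762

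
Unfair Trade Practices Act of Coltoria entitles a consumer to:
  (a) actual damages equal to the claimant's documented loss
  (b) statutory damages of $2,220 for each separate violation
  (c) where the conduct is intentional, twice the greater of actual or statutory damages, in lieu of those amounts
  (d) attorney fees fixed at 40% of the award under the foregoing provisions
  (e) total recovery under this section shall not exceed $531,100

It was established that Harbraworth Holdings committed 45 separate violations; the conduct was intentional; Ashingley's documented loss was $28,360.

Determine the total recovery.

$279,720

Statutory damages: 45 × $2,220 = $99,900
Greater of actual damages ($28,360) or statutory damages ($99,900): $99,900
Doubled: 2 × $99,900 = $199,800
Attorney fees: 40% of $199,800 = $79,920
Total before cap: $199,800 + $79,920 = $279,720
Cap at $531,100: $279,720 is within the cap, no reduction.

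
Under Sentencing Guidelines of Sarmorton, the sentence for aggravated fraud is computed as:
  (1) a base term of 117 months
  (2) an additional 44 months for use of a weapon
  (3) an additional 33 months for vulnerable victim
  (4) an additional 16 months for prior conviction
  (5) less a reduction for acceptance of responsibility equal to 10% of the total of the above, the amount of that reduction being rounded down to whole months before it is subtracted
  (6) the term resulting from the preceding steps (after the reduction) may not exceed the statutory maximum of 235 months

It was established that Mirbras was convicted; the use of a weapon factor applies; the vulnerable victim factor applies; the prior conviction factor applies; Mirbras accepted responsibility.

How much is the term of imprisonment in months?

189 months

Use of a weapon enhancement: +44 months
Vulnerable victim enhancement: +33 months
Prior conviction enhancement: +16 months
Adjusted term: 117 months + 44 months + 33 months + 16 months = 210 months
Acceptance of responsibility reduction: 10% of 210 months = 21 months (rounded down)
After reduction: 210 − 21 = 189 months
Cap at 235 months: 189 months is within the cap, no reduction.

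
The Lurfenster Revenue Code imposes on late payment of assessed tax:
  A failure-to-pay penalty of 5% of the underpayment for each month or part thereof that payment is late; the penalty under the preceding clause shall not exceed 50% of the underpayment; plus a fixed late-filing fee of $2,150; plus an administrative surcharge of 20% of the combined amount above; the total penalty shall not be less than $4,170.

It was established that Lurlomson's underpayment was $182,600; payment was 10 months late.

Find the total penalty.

Accrued rate: 5% × 10 = 50%, capped at 50% → 50%
Failure-to-pay penalty: 50% of $182,600 = $91,300
Penalty before surcharge: $91,300 + $2,150 = $93,450
Administrative surcharge: 20% of $93,450 = $18,690
Total penalty: $93,450 + $18,690 = $112,140
Minimum $4,170: $112,140 meets the minimum, no increase.

$112,140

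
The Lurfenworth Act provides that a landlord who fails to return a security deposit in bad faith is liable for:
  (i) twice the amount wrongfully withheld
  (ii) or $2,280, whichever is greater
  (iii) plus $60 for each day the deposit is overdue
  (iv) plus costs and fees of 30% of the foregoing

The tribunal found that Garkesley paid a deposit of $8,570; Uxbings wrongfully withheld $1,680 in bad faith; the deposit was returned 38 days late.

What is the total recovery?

Doubled: 2 × $1,680 = $3,360
Minimum $2,280: $3,360 meets the minimum, no increase.
Late-return penalty: 38 × $60 = $2,280
Damages plus late penalty: $3,360 + $2,280 = $5,640
Costs and fees: 30% of $5,640 = $1,692
Total recovery: $5,640 + $1,692 = $7,332

$7,332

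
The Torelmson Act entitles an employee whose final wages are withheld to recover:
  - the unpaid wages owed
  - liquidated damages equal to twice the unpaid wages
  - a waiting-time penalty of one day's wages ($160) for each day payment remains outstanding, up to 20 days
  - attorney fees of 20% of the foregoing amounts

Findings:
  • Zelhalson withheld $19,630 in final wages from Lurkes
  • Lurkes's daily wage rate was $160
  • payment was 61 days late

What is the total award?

$74,508

Doubled: 2 × $19,630 = $39,260
Penalty days: min(61, 20) = 20
Waiting-time penalty: 20 × $160 = $3,200
Subtotal: $19,630 + $39,260 + $3,200 = $62,090
Attorney fees: 20% of $62,090 = $12,418
Total award: $62,090 + $12,418 = $74,508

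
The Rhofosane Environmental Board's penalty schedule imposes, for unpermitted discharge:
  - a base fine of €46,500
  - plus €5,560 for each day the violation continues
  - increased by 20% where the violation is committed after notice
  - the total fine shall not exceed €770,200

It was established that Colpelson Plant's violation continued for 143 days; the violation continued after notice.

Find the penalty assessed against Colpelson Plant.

Per-day component: 143 × €5,560 = €795,080
Base plus per-day: €46,500 + €795,080 = €841,580
Enhancement: 20% of €841,580 = €168,316
Enhanced fine: €841,580 + €168,316 = €1,009,896
Cap at €770,200: €1,009,896 exceeds the cap → €770,200

€770,200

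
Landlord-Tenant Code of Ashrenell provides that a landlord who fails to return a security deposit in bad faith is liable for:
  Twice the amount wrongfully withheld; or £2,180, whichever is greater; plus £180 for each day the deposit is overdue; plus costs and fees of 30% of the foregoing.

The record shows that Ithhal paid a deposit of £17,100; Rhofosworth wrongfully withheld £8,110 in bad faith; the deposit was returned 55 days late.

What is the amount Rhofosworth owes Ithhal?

£33,956

Doubled: 2 × £8,110 = £16,220
Minimum £2,180: £16,220 meets the minimum, no increase.
Late-return penalty: 55 × £180 = £9,900
Damages plus late penalty: £16,220 + £9,900 = £26,120
Costs and fees: 30% of £26,120 = £7,836
Total recovery: £26,120 + £7,836 = £33,956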